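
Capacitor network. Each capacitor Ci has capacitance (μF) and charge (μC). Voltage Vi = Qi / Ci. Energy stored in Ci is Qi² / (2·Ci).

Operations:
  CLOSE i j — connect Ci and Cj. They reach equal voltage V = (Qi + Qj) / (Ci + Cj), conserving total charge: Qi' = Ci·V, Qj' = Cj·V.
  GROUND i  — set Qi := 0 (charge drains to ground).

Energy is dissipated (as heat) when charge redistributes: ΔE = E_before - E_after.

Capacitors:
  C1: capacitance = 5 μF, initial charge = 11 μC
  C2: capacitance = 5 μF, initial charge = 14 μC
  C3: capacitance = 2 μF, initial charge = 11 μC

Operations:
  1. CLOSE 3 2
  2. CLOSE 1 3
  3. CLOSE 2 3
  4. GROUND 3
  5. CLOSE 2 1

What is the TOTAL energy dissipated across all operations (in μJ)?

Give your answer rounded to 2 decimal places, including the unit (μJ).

Answer: 18.68 μJ

Derivation:
Initial: C1(5μF, Q=11μC, V=2.20V), C2(5μF, Q=14μC, V=2.80V), C3(2μF, Q=11μC, V=5.50V)
Op 1: CLOSE 3-2: Q_total=25.00, C_total=7.00, V=3.57; Q3=7.14, Q2=17.86; dissipated=5.207
Op 2: CLOSE 1-3: Q_total=18.14, C_total=7.00, V=2.59; Q1=12.96, Q3=5.18; dissipated=1.343
Op 3: CLOSE 2-3: Q_total=23.04, C_total=7.00, V=3.29; Q2=16.46, Q3=6.58; dissipated=0.685
Op 4: GROUND 3: Q3=0; energy lost=10.834
Op 5: CLOSE 2-1: Q_total=29.42, C_total=10.00, V=2.94; Q2=14.71, Q1=14.71; dissipated=0.612
Total dissipated: 18.682 μJ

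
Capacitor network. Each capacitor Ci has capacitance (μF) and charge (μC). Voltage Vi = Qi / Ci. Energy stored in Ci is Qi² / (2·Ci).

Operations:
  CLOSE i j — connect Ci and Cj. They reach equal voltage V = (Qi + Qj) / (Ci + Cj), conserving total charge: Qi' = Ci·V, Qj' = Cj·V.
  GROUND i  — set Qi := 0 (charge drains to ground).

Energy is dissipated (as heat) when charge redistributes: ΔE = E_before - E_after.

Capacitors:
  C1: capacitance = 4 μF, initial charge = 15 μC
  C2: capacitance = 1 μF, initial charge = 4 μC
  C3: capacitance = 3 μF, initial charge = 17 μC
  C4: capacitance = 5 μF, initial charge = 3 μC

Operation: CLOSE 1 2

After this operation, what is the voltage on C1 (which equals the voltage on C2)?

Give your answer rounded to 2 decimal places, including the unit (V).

Initial: C1(4μF, Q=15μC, V=3.75V), C2(1μF, Q=4μC, V=4.00V), C3(3μF, Q=17μC, V=5.67V), C4(5μF, Q=3μC, V=0.60V)
Op 1: CLOSE 1-2: Q_total=19.00, C_total=5.00, V=3.80; Q1=15.20, Q2=3.80; dissipated=0.025

Answer: 3.80 V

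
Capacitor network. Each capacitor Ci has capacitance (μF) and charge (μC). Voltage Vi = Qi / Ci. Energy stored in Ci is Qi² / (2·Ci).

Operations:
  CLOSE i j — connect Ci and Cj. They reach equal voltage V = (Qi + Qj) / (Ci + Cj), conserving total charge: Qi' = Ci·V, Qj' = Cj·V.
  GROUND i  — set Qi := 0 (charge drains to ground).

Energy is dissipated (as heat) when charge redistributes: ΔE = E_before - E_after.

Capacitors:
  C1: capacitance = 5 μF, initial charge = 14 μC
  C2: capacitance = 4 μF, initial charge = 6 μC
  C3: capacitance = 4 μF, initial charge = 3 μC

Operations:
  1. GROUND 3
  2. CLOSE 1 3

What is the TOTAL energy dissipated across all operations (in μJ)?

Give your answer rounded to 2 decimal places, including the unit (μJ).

Initial: C1(5μF, Q=14μC, V=2.80V), C2(4μF, Q=6μC, V=1.50V), C3(4μF, Q=3μC, V=0.75V)
Op 1: GROUND 3: Q3=0; energy lost=1.125
Op 2: CLOSE 1-3: Q_total=14.00, C_total=9.00, V=1.56; Q1=7.78, Q3=6.22; dissipated=8.711
Total dissipated: 9.836 μJ

Answer: 9.84 μJ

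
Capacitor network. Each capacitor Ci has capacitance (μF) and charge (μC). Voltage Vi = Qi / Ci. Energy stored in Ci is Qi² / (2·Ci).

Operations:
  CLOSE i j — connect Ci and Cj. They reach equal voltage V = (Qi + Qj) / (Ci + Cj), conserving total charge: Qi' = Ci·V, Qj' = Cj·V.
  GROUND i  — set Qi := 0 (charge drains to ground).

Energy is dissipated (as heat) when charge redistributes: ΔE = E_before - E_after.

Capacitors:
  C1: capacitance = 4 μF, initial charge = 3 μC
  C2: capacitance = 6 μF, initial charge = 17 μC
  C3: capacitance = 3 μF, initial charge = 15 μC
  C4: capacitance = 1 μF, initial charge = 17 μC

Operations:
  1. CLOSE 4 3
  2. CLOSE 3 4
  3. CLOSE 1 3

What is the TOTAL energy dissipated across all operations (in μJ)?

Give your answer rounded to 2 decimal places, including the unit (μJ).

Answer: 99.05 μJ

Derivation:
Initial: C1(4μF, Q=3μC, V=0.75V), C2(6μF, Q=17μC, V=2.83V), C3(3μF, Q=15μC, V=5.00V), C4(1μF, Q=17μC, V=17.00V)
Op 1: CLOSE 4-3: Q_total=32.00, C_total=4.00, V=8.00; Q4=8.00, Q3=24.00; dissipated=54.000
Op 2: CLOSE 3-4: Q_total=32.00, C_total=4.00, V=8.00; Q3=24.00, Q4=8.00; dissipated=0.000
Op 3: CLOSE 1-3: Q_total=27.00, C_total=7.00, V=3.86; Q1=15.43, Q3=11.57; dissipated=45.054
Total dissipated: 99.054 μJ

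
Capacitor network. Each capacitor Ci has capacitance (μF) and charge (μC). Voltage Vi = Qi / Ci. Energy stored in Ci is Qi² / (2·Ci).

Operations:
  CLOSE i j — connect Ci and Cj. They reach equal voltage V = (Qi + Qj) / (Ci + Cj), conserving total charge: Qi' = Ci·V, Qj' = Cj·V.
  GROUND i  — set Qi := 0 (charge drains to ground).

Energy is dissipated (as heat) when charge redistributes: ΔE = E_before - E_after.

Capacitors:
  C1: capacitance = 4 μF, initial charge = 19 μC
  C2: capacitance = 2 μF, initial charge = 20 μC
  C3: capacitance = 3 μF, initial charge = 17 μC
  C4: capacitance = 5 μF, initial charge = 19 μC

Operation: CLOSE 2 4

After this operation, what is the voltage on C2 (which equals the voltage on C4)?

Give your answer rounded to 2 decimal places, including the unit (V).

Initial: C1(4μF, Q=19μC, V=4.75V), C2(2μF, Q=20μC, V=10.00V), C3(3μF, Q=17μC, V=5.67V), C4(5μF, Q=19μC, V=3.80V)
Op 1: CLOSE 2-4: Q_total=39.00, C_total=7.00, V=5.57; Q2=11.14, Q4=27.86; dissipated=27.457

Answer: 5.57 V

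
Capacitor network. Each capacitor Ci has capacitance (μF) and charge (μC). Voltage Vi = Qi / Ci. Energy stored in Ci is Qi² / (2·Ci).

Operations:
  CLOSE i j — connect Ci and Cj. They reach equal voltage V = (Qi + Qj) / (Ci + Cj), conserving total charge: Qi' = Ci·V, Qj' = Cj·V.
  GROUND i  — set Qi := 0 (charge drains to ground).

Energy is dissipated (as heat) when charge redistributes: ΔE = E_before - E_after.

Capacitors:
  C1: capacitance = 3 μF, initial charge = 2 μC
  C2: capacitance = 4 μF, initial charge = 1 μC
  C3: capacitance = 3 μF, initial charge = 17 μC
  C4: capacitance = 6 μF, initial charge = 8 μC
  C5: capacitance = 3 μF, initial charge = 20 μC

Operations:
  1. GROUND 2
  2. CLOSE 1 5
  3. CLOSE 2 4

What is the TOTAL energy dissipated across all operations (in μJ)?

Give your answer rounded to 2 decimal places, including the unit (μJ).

Initial: C1(3μF, Q=2μC, V=0.67V), C2(4μF, Q=1μC, V=0.25V), C3(3μF, Q=17μC, V=5.67V), C4(6μF, Q=8μC, V=1.33V), C5(3μF, Q=20μC, V=6.67V)
Op 1: GROUND 2: Q2=0; energy lost=0.125
Op 2: CLOSE 1-5: Q_total=22.00, C_total=6.00, V=3.67; Q1=11.00, Q5=11.00; dissipated=27.000
Op 3: CLOSE 2-4: Q_total=8.00, C_total=10.00, V=0.80; Q2=3.20, Q4=4.80; dissipated=2.133
Total dissipated: 29.258 μJ

Answer: 29.26 μJ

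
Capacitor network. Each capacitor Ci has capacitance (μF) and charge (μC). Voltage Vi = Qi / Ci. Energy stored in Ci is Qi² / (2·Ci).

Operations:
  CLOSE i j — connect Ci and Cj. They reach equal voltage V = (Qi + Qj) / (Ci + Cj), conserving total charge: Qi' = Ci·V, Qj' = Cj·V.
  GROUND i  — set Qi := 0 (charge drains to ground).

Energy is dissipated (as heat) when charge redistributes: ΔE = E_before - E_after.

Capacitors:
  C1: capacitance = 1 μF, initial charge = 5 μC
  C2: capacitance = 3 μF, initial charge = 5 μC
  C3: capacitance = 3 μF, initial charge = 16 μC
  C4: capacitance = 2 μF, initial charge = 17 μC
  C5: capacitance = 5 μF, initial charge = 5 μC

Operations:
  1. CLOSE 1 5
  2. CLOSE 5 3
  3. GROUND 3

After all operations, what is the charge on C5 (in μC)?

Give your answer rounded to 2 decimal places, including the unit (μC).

Answer: 15.21 μC

Derivation:
Initial: C1(1μF, Q=5μC, V=5.00V), C2(3μF, Q=5μC, V=1.67V), C3(3μF, Q=16μC, V=5.33V), C4(2μF, Q=17μC, V=8.50V), C5(5μF, Q=5μC, V=1.00V)
Op 1: CLOSE 1-5: Q_total=10.00, C_total=6.00, V=1.67; Q1=1.67, Q5=8.33; dissipated=6.667
Op 2: CLOSE 5-3: Q_total=24.33, C_total=8.00, V=3.04; Q5=15.21, Q3=9.12; dissipated=12.604
Op 3: GROUND 3: Q3=0; energy lost=13.878
Final charges: Q1=1.67, Q2=5.00, Q3=0.00, Q4=17.00, Q5=15.21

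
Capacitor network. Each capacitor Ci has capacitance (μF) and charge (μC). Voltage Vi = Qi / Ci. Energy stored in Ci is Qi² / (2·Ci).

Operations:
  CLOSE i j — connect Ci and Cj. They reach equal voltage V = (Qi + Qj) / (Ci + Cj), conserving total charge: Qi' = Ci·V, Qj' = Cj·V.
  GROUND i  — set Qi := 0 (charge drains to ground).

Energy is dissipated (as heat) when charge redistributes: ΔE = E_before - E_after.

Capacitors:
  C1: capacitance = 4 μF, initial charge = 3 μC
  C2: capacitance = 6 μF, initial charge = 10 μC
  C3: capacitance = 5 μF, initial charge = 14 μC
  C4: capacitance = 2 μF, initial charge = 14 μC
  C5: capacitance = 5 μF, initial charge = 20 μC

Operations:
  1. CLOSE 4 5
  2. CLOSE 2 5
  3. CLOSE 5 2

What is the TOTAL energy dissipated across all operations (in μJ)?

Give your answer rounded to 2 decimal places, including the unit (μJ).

Answer: 20.31 μJ

Derivation:
Initial: C1(4μF, Q=3μC, V=0.75V), C2(6μF, Q=10μC, V=1.67V), C3(5μF, Q=14μC, V=2.80V), C4(2μF, Q=14μC, V=7.00V), C5(5μF, Q=20μC, V=4.00V)
Op 1: CLOSE 4-5: Q_total=34.00, C_total=7.00, V=4.86; Q4=9.71, Q5=24.29; dissipated=6.429
Op 2: CLOSE 2-5: Q_total=34.29, C_total=11.00, V=3.12; Q2=18.70, Q5=15.58; dissipated=13.881
Op 3: CLOSE 5-2: Q_total=34.29, C_total=11.00, V=3.12; Q5=15.58, Q2=18.70; dissipated=0.000
Total dissipated: 20.309 μJ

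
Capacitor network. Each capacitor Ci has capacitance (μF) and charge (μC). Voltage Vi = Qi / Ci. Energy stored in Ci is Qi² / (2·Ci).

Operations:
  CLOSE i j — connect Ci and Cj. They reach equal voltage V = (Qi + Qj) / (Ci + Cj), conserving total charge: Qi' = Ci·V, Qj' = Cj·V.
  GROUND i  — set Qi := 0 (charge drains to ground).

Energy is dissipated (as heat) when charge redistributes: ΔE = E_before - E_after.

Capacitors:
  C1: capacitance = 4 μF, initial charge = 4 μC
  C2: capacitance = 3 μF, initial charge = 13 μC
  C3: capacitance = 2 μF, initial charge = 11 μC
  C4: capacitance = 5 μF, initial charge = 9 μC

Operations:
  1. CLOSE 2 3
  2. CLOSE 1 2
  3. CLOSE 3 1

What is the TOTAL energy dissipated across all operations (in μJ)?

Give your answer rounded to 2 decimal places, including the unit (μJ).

Initial: C1(4μF, Q=4μC, V=1.00V), C2(3μF, Q=13μC, V=4.33V), C3(2μF, Q=11μC, V=5.50V), C4(5μF, Q=9μC, V=1.80V)
Op 1: CLOSE 2-3: Q_total=24.00, C_total=5.00, V=4.80; Q2=14.40, Q3=9.60; dissipated=0.817
Op 2: CLOSE 1-2: Q_total=18.40, C_total=7.00, V=2.63; Q1=10.51, Q2=7.89; dissipated=12.377
Op 3: CLOSE 3-1: Q_total=20.11, C_total=6.00, V=3.35; Q3=6.70, Q1=13.41; dissipated=3.143
Total dissipated: 16.337 μJ

Answer: 16.34 μJ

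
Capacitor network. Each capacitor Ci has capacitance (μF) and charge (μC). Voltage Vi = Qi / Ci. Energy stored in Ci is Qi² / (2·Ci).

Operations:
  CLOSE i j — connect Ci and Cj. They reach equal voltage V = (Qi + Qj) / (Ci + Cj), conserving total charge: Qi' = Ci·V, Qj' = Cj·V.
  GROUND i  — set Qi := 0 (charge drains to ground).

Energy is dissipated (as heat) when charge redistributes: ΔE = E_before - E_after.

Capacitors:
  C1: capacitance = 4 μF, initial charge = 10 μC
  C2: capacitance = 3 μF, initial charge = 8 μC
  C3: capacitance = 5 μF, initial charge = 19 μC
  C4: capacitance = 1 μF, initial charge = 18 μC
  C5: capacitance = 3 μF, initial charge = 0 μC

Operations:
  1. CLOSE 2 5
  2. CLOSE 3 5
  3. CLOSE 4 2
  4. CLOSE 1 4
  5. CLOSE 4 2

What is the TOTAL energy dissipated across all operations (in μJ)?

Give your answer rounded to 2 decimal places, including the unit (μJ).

Initial: C1(4μF, Q=10μC, V=2.50V), C2(3μF, Q=8μC, V=2.67V), C3(5μF, Q=19μC, V=3.80V), C4(1μF, Q=18μC, V=18.00V), C5(3μF, Q=0μC, V=0.00V)
Op 1: CLOSE 2-5: Q_total=8.00, C_total=6.00, V=1.33; Q2=4.00, Q5=4.00; dissipated=5.333
Op 2: CLOSE 3-5: Q_total=23.00, C_total=8.00, V=2.88; Q3=14.38, Q5=8.62; dissipated=5.704
Op 3: CLOSE 4-2: Q_total=22.00, C_total=4.00, V=5.50; Q4=5.50, Q2=16.50; dissipated=104.167
Op 4: CLOSE 1-4: Q_total=15.50, C_total=5.00, V=3.10; Q1=12.40, Q4=3.10; dissipated=3.600
Op 5: CLOSE 4-2: Q_total=19.60, C_total=4.00, V=4.90; Q4=4.90, Q2=14.70; dissipated=2.160
Total dissipated: 120.964 μJ

Answer: 120.96 μJ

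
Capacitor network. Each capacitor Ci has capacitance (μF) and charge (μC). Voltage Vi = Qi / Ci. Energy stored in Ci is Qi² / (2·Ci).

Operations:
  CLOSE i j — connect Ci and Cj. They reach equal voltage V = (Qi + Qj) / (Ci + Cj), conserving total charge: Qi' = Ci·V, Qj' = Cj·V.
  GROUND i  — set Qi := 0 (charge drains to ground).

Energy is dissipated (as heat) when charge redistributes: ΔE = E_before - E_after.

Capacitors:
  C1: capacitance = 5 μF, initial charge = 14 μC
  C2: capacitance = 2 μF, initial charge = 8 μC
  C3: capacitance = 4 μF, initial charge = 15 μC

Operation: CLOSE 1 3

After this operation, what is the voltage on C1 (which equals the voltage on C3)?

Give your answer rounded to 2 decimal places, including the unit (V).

Initial: C1(5μF, Q=14μC, V=2.80V), C2(2μF, Q=8μC, V=4.00V), C3(4μF, Q=15μC, V=3.75V)
Op 1: CLOSE 1-3: Q_total=29.00, C_total=9.00, V=3.22; Q1=16.11, Q3=12.89; dissipated=1.003

Answer: 3.22 V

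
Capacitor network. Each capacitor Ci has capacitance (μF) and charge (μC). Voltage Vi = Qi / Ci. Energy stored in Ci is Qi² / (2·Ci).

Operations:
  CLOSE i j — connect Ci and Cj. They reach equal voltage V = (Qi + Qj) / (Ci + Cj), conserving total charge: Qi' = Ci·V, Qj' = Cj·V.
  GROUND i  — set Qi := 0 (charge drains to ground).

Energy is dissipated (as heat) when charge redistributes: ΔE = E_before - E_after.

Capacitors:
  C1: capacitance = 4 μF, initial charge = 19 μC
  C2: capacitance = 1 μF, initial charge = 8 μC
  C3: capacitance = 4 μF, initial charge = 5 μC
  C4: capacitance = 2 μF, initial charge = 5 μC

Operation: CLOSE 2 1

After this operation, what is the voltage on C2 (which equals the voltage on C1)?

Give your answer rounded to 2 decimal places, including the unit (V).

Answer: 5.40 V

Derivation:
Initial: C1(4μF, Q=19μC, V=4.75V), C2(1μF, Q=8μC, V=8.00V), C3(4μF, Q=5μC, V=1.25V), C4(2μF, Q=5μC, V=2.50V)
Op 1: CLOSE 2-1: Q_total=27.00, C_total=5.00, V=5.40; Q2=5.40, Q1=21.60; dissipated=4.225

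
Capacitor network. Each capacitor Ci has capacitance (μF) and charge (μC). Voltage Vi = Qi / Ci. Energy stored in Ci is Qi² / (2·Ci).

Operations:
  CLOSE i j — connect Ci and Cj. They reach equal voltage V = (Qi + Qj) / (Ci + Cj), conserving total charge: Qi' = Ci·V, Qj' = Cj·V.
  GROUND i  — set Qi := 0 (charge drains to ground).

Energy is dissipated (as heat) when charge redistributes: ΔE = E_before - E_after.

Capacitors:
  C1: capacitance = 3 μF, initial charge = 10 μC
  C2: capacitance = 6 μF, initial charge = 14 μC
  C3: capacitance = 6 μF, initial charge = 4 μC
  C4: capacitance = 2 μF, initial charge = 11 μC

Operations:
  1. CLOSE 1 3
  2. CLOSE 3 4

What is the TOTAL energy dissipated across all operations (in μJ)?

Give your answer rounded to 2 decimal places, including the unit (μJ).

Initial: C1(3μF, Q=10μC, V=3.33V), C2(6μF, Q=14μC, V=2.33V), C3(6μF, Q=4μC, V=0.67V), C4(2μF, Q=11μC, V=5.50V)
Op 1: CLOSE 1-3: Q_total=14.00, C_total=9.00, V=1.56; Q1=4.67, Q3=9.33; dissipated=7.111
Op 2: CLOSE 3-4: Q_total=20.33, C_total=8.00, V=2.54; Q3=15.25, Q4=5.08; dissipated=11.669
Total dissipated: 18.780 μJ

Answer: 18.78 μJ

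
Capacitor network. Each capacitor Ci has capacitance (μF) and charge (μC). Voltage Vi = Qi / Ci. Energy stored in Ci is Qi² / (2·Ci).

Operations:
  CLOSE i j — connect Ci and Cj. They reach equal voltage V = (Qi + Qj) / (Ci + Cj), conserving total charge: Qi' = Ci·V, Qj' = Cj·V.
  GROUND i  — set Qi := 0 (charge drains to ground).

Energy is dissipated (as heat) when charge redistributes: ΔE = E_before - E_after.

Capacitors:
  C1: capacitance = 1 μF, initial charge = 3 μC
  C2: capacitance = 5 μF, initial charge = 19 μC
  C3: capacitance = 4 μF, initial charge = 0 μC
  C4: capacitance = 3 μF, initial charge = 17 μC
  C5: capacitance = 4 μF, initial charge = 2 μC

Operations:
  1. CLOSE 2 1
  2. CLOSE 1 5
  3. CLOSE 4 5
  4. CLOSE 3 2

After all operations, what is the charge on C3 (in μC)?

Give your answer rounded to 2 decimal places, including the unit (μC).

Initial: C1(1μF, Q=3μC, V=3.00V), C2(5μF, Q=19μC, V=3.80V), C3(4μF, Q=0μC, V=0.00V), C4(3μF, Q=17μC, V=5.67V), C5(4μF, Q=2μC, V=0.50V)
Op 1: CLOSE 2-1: Q_total=22.00, C_total=6.00, V=3.67; Q2=18.33, Q1=3.67; dissipated=0.267
Op 2: CLOSE 1-5: Q_total=5.67, C_total=5.00, V=1.13; Q1=1.13, Q5=4.53; dissipated=4.011
Op 3: CLOSE 4-5: Q_total=21.53, C_total=7.00, V=3.08; Q4=9.23, Q5=12.30; dissipated=17.615
Op 4: CLOSE 3-2: Q_total=18.33, C_total=9.00, V=2.04; Q3=8.15, Q2=10.19; dissipated=14.938
Final charges: Q1=1.13, Q2=10.19, Q3=8.15, Q4=9.23, Q5=12.30

Answer: 8.15 μC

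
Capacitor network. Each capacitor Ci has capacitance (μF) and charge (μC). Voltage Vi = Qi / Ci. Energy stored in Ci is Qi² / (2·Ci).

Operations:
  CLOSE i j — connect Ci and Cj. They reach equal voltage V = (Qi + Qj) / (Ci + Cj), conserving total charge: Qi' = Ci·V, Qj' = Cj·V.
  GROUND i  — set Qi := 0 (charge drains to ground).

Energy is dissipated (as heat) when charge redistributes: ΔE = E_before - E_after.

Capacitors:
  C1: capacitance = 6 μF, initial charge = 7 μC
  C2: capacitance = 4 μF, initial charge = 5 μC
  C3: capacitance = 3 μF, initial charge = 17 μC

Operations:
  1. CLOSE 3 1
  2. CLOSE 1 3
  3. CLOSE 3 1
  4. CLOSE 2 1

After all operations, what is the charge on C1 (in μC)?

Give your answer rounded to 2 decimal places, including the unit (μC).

Answer: 12.60 μC

Derivation:
Initial: C1(6μF, Q=7μC, V=1.17V), C2(4μF, Q=5μC, V=1.25V), C3(3μF, Q=17μC, V=5.67V)
Op 1: CLOSE 3-1: Q_total=24.00, C_total=9.00, V=2.67; Q3=8.00, Q1=16.00; dissipated=20.250
Op 2: CLOSE 1-3: Q_total=24.00, C_total=9.00, V=2.67; Q1=16.00, Q3=8.00; dissipated=0.000
Op 3: CLOSE 3-1: Q_total=24.00, C_total=9.00, V=2.67; Q3=8.00, Q1=16.00; dissipated=0.000
Op 4: CLOSE 2-1: Q_total=21.00, C_total=10.00, V=2.10; Q2=8.40, Q1=12.60; dissipated=2.408
Final charges: Q1=12.60, Q2=8.40, Q3=8.00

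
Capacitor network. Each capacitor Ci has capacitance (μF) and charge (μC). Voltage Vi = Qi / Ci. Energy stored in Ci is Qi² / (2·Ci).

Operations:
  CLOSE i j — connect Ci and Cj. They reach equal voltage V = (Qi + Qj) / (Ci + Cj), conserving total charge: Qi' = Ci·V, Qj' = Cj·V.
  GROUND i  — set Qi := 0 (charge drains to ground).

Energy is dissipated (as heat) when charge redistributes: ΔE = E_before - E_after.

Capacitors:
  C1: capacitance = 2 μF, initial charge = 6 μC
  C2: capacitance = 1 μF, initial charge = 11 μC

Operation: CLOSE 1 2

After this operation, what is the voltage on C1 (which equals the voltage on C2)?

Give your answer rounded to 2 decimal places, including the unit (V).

Initial: C1(2μF, Q=6μC, V=3.00V), C2(1μF, Q=11μC, V=11.00V)
Op 1: CLOSE 1-2: Q_total=17.00, C_total=3.00, V=5.67; Q1=11.33, Q2=5.67; dissipated=21.333

Answer: 5.67 V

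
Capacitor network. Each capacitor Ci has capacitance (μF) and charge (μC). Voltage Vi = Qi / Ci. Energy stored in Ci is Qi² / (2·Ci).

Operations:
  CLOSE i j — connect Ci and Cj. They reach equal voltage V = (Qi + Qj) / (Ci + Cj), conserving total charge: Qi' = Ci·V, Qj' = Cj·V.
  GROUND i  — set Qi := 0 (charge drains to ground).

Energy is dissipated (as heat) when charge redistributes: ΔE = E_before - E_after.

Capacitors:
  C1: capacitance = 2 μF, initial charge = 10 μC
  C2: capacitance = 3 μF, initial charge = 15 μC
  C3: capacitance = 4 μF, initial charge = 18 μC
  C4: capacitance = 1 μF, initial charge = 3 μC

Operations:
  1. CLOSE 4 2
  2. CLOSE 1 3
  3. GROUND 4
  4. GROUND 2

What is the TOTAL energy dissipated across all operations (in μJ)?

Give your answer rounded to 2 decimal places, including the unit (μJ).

Initial: C1(2μF, Q=10μC, V=5.00V), C2(3μF, Q=15μC, V=5.00V), C3(4μF, Q=18μC, V=4.50V), C4(1μF, Q=3μC, V=3.00V)
Op 1: CLOSE 4-2: Q_total=18.00, C_total=4.00, V=4.50; Q4=4.50, Q2=13.50; dissipated=1.500
Op 2: CLOSE 1-3: Q_total=28.00, C_total=6.00, V=4.67; Q1=9.33, Q3=18.67; dissipated=0.167
Op 3: GROUND 4: Q4=0; energy lost=10.125
Op 4: GROUND 2: Q2=0; energy lost=30.375
Total dissipated: 42.167 μJ

Answer: 42.17 μJ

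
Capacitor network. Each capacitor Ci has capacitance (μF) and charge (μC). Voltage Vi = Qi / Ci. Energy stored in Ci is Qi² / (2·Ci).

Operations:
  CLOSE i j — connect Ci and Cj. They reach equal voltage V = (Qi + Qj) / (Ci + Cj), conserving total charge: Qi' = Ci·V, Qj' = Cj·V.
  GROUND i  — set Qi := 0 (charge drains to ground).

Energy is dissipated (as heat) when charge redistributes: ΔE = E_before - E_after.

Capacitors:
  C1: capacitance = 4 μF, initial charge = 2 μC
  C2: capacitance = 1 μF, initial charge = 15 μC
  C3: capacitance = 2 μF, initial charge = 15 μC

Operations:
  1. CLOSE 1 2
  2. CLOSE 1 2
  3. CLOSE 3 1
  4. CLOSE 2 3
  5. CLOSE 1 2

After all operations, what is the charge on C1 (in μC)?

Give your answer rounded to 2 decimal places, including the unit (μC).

Initial: C1(4μF, Q=2μC, V=0.50V), C2(1μF, Q=15μC, V=15.00V), C3(2μF, Q=15μC, V=7.50V)
Op 1: CLOSE 1-2: Q_total=17.00, C_total=5.00, V=3.40; Q1=13.60, Q2=3.40; dissipated=84.100
Op 2: CLOSE 1-2: Q_total=17.00, C_total=5.00, V=3.40; Q1=13.60, Q2=3.40; dissipated=0.000
Op 3: CLOSE 3-1: Q_total=28.60, C_total=6.00, V=4.77; Q3=9.53, Q1=19.07; dissipated=11.207
Op 4: CLOSE 2-3: Q_total=12.93, C_total=3.00, V=4.31; Q2=4.31, Q3=8.62; dissipated=0.623
Op 5: CLOSE 1-2: Q_total=23.38, C_total=5.00, V=4.68; Q1=18.70, Q2=4.68; dissipated=0.083
Final charges: Q1=18.70, Q2=4.68, Q3=8.62

Answer: 18.70 μC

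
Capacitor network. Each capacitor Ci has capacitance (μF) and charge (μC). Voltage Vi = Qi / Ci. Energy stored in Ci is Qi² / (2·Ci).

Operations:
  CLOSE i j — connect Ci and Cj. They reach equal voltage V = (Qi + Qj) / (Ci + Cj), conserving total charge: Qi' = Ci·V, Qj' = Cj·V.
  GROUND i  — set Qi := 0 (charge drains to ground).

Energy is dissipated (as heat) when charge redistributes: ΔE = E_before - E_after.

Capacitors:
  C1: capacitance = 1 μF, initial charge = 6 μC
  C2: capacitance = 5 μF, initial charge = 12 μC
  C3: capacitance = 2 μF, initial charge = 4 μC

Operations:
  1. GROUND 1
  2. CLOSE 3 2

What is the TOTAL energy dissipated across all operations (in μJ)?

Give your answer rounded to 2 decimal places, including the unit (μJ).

Answer: 18.11 μJ

Derivation:
Initial: C1(1μF, Q=6μC, V=6.00V), C2(5μF, Q=12μC, V=2.40V), C3(2μF, Q=4μC, V=2.00V)
Op 1: GROUND 1: Q1=0; energy lost=18.000
Op 2: CLOSE 3-2: Q_total=16.00, C_total=7.00, V=2.29; Q3=4.57, Q2=11.43; dissipated=0.114
Total dissipated: 18.114 μJ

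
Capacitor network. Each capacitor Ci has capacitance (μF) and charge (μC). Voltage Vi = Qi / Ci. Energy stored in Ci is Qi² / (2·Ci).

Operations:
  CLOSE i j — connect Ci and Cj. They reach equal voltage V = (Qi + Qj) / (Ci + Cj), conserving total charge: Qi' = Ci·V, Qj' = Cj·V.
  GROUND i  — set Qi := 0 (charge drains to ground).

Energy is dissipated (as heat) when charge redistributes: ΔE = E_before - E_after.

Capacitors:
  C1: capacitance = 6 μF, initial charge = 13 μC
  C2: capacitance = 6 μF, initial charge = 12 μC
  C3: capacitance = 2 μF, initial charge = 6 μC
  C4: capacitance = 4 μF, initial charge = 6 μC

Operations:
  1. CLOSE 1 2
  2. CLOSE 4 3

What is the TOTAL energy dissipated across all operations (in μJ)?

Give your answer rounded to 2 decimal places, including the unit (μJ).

Answer: 1.54 μJ

Derivation:
Initial: C1(6μF, Q=13μC, V=2.17V), C2(6μF, Q=12μC, V=2.00V), C3(2μF, Q=6μC, V=3.00V), C4(4μF, Q=6μC, V=1.50V)
Op 1: CLOSE 1-2: Q_total=25.00, C_total=12.00, V=2.08; Q1=12.50, Q2=12.50; dissipated=0.042
Op 2: CLOSE 4-3: Q_total=12.00, C_total=6.00, V=2.00; Q4=8.00, Q3=4.00; dissipated=1.500
Total dissipated: 1.542 μJ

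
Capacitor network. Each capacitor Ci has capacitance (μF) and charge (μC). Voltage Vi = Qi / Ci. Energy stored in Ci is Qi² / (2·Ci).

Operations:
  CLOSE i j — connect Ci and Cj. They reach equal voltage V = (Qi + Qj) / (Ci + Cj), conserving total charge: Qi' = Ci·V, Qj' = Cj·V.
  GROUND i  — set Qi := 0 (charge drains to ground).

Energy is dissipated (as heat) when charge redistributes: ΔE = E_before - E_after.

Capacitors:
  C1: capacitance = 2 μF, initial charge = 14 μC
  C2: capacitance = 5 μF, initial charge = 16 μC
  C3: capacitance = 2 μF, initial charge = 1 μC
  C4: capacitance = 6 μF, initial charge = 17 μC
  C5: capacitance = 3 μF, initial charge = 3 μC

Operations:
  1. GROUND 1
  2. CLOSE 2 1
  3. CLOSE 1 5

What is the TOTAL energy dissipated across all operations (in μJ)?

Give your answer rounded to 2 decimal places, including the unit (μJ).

Initial: C1(2μF, Q=14μC, V=7.00V), C2(5μF, Q=16μC, V=3.20V), C3(2μF, Q=1μC, V=0.50V), C4(6μF, Q=17μC, V=2.83V), C5(3μF, Q=3μC, V=1.00V)
Op 1: GROUND 1: Q1=0; energy lost=49.000
Op 2: CLOSE 2-1: Q_total=16.00, C_total=7.00, V=2.29; Q2=11.43, Q1=4.57; dissipated=7.314
Op 3: CLOSE 1-5: Q_total=7.57, C_total=5.00, V=1.51; Q1=3.03, Q5=4.54; dissipated=0.992
Total dissipated: 57.306 μJ

Answer: 57.31 μJ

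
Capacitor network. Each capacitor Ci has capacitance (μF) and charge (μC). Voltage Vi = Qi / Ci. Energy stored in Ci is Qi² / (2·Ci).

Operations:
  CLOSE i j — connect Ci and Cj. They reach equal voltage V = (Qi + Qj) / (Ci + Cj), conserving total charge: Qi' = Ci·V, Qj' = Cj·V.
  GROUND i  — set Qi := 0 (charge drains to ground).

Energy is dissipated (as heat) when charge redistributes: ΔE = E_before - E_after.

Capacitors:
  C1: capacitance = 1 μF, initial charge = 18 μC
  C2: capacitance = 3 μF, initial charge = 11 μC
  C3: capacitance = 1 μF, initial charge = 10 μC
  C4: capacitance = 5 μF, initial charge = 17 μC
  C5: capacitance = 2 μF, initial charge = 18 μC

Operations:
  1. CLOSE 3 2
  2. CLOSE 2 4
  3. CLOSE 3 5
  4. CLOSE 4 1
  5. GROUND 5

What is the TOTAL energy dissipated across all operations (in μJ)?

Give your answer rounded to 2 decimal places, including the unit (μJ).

Initial: C1(1μF, Q=18μC, V=18.00V), C2(3μF, Q=11μC, V=3.67V), C3(1μF, Q=10μC, V=10.00V), C4(5μF, Q=17μC, V=3.40V), C5(2μF, Q=18μC, V=9.00V)
Op 1: CLOSE 3-2: Q_total=21.00, C_total=4.00, V=5.25; Q3=5.25, Q2=15.75; dissipated=15.042
Op 2: CLOSE 2-4: Q_total=32.75, C_total=8.00, V=4.09; Q2=12.28, Q4=20.47; dissipated=3.209
Op 3: CLOSE 3-5: Q_total=23.25, C_total=3.00, V=7.75; Q3=7.75, Q5=15.50; dissipated=4.688
Op 4: CLOSE 4-1: Q_total=38.47, C_total=6.00, V=6.41; Q4=32.06, Q1=6.41; dissipated=80.577
Op 5: GROUND 5: Q5=0; energy lost=60.062
Total dissipated: 163.577 μJ

Answer: 163.58 μJ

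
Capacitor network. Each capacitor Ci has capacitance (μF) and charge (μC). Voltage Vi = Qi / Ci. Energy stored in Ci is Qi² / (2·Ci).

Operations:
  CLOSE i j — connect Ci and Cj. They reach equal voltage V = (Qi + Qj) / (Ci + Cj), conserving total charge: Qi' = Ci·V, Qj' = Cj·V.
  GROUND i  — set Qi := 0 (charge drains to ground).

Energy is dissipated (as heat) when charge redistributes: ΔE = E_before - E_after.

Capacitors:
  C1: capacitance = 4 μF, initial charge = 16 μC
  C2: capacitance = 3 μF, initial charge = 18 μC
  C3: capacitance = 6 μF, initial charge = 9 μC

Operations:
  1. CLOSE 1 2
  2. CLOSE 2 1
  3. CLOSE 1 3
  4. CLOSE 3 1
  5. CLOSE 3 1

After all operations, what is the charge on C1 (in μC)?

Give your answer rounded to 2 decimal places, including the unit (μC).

Initial: C1(4μF, Q=16μC, V=4.00V), C2(3μF, Q=18μC, V=6.00V), C3(6μF, Q=9μC, V=1.50V)
Op 1: CLOSE 1-2: Q_total=34.00, C_total=7.00, V=4.86; Q1=19.43, Q2=14.57; dissipated=3.429
Op 2: CLOSE 2-1: Q_total=34.00, C_total=7.00, V=4.86; Q2=14.57, Q1=19.43; dissipated=0.000
Op 3: CLOSE 1-3: Q_total=28.43, C_total=10.00, V=2.84; Q1=11.37, Q3=17.06; dissipated=13.524
Op 4: CLOSE 3-1: Q_total=28.43, C_total=10.00, V=2.84; Q3=17.06, Q1=11.37; dissipated=0.000
Op 5: CLOSE 3-1: Q_total=28.43, C_total=10.00, V=2.84; Q3=17.06, Q1=11.37; dissipated=0.000
Final charges: Q1=11.37, Q2=14.57, Q3=17.06

Answer: 11.37 μC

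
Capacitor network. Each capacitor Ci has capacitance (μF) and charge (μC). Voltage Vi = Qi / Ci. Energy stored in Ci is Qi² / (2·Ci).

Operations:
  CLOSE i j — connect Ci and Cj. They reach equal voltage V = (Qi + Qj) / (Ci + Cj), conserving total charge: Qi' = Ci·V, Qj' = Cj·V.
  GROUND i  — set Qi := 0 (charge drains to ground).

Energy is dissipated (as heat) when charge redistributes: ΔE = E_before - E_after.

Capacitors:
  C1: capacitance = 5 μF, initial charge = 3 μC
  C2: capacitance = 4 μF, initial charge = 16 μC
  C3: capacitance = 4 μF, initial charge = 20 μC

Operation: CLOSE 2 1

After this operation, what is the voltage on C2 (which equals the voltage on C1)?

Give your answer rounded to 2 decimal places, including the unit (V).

Initial: C1(5μF, Q=3μC, V=0.60V), C2(4μF, Q=16μC, V=4.00V), C3(4μF, Q=20μC, V=5.00V)
Op 1: CLOSE 2-1: Q_total=19.00, C_total=9.00, V=2.11; Q2=8.44, Q1=10.56; dissipated=12.844

Answer: 2.11 V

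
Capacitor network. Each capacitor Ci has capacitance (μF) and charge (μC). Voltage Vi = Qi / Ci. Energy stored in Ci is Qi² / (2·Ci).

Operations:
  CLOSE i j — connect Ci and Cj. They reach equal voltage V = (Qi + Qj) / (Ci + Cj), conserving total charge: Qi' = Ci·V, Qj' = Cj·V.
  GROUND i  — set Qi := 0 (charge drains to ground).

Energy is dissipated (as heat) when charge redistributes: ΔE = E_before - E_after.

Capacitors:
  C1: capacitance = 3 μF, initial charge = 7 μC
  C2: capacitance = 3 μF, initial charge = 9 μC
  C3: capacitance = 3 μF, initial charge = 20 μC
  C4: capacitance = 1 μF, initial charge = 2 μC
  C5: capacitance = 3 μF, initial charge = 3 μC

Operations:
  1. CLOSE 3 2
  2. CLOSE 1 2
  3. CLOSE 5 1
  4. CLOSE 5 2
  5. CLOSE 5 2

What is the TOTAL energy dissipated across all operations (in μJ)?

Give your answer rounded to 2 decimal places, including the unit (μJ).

Answer: 21.03 μJ

Derivation:
Initial: C1(3μF, Q=7μC, V=2.33V), C2(3μF, Q=9μC, V=3.00V), C3(3μF, Q=20μC, V=6.67V), C4(1μF, Q=2μC, V=2.00V), C5(3μF, Q=3μC, V=1.00V)
Op 1: CLOSE 3-2: Q_total=29.00, C_total=6.00, V=4.83; Q3=14.50, Q2=14.50; dissipated=10.083
Op 2: CLOSE 1-2: Q_total=21.50, C_total=6.00, V=3.58; Q1=10.75, Q2=10.75; dissipated=4.688
Op 3: CLOSE 5-1: Q_total=13.75, C_total=6.00, V=2.29; Q5=6.88, Q1=6.88; dissipated=5.005
Op 4: CLOSE 5-2: Q_total=17.62, C_total=6.00, V=2.94; Q5=8.81, Q2=8.81; dissipated=1.251
Op 5: CLOSE 5-2: Q_total=17.62, C_total=6.00, V=2.94; Q5=8.81, Q2=8.81; dissipated=0.000
Total dissipated: 21.027 μJ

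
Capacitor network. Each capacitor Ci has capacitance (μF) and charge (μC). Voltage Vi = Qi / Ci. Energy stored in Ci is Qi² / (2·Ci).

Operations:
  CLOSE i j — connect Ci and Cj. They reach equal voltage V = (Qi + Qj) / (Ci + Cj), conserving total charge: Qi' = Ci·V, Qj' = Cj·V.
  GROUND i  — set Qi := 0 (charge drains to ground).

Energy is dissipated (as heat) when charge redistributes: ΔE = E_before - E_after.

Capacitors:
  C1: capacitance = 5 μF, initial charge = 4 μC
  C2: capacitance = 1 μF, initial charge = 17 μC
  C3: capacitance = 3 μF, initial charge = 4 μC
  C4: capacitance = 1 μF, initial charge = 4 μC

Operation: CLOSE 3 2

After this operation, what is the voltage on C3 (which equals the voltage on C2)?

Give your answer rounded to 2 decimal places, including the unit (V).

Initial: C1(5μF, Q=4μC, V=0.80V), C2(1μF, Q=17μC, V=17.00V), C3(3μF, Q=4μC, V=1.33V), C4(1μF, Q=4μC, V=4.00V)
Op 1: CLOSE 3-2: Q_total=21.00, C_total=4.00, V=5.25; Q3=15.75, Q2=5.25; dissipated=92.042

Answer: 5.25 V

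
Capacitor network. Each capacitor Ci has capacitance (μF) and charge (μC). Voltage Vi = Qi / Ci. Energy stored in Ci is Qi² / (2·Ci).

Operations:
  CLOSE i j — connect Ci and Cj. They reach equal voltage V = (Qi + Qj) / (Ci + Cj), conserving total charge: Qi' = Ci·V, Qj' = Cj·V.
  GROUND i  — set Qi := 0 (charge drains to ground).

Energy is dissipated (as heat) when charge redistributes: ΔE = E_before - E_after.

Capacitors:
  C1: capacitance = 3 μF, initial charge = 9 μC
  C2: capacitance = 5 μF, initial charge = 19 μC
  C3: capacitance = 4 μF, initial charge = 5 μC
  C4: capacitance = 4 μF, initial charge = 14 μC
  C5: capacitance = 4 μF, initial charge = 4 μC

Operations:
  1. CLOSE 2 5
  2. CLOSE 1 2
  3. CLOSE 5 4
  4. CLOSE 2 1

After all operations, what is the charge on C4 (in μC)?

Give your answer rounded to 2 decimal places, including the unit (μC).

Answer: 12.11 μC

Derivation:
Initial: C1(3μF, Q=9μC, V=3.00V), C2(5μF, Q=19μC, V=3.80V), C3(4μF, Q=5μC, V=1.25V), C4(4μF, Q=14μC, V=3.50V), C5(4μF, Q=4μC, V=1.00V)
Op 1: CLOSE 2-5: Q_total=23.00, C_total=9.00, V=2.56; Q2=12.78, Q5=10.22; dissipated=8.711
Op 2: CLOSE 1-2: Q_total=21.78, C_total=8.00, V=2.72; Q1=8.17, Q2=13.61; dissipated=0.185
Op 3: CLOSE 5-4: Q_total=24.22, C_total=8.00, V=3.03; Q5=12.11, Q4=12.11; dissipated=0.892
Op 4: CLOSE 2-1: Q_total=21.78, C_total=8.00, V=2.72; Q2=13.61, Q1=8.17; dissipated=0.000
Final charges: Q1=8.17, Q2=13.61, Q3=5.00, Q4=12.11, Q5=12.11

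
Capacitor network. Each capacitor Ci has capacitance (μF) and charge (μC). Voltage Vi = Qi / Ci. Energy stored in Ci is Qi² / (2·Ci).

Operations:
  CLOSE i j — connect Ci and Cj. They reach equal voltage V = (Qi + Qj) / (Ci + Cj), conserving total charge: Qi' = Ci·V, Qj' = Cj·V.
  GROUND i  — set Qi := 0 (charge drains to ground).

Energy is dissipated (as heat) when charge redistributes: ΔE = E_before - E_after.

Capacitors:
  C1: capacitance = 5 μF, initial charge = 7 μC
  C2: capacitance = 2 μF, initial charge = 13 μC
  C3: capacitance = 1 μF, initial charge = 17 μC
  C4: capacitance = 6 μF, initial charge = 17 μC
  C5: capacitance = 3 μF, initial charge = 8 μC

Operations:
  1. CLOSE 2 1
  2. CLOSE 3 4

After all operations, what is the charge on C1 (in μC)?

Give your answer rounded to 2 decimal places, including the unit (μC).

Answer: 14.29 μC

Derivation:
Initial: C1(5μF, Q=7μC, V=1.40V), C2(2μF, Q=13μC, V=6.50V), C3(1μF, Q=17μC, V=17.00V), C4(6μF, Q=17μC, V=2.83V), C5(3μF, Q=8μC, V=2.67V)
Op 1: CLOSE 2-1: Q_total=20.00, C_total=7.00, V=2.86; Q2=5.71, Q1=14.29; dissipated=18.579
Op 2: CLOSE 3-4: Q_total=34.00, C_total=7.00, V=4.86; Q3=4.86, Q4=29.14; dissipated=86.012
Final charges: Q1=14.29, Q2=5.71, Q3=4.86, Q4=29.14, Q5=8.00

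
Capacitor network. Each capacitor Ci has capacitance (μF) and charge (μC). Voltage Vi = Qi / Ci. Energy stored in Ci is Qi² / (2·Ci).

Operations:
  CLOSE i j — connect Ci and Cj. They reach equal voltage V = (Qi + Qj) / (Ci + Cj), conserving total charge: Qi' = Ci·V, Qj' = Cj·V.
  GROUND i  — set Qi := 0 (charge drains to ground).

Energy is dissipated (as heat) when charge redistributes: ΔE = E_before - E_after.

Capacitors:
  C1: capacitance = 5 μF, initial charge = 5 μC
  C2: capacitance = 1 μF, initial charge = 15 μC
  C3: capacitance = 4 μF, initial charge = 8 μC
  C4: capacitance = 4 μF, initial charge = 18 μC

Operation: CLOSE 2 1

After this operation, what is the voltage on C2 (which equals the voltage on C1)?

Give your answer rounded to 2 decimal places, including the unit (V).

Initial: C1(5μF, Q=5μC, V=1.00V), C2(1μF, Q=15μC, V=15.00V), C3(4μF, Q=8μC, V=2.00V), C4(4μF, Q=18μC, V=4.50V)
Op 1: CLOSE 2-1: Q_total=20.00, C_total=6.00, V=3.33; Q2=3.33, Q1=16.67; dissipated=81.667

Answer: 3.33 V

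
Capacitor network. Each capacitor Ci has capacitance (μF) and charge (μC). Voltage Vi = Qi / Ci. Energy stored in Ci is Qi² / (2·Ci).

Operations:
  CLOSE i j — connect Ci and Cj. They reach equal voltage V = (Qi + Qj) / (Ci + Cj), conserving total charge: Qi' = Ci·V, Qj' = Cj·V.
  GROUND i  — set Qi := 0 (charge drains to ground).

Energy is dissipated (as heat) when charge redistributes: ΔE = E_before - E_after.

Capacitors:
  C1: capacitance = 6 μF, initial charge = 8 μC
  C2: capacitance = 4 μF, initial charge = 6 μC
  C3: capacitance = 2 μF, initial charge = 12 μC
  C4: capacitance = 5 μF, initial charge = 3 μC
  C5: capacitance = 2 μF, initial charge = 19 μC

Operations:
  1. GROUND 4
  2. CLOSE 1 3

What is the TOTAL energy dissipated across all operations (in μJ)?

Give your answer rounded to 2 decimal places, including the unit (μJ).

Initial: C1(6μF, Q=8μC, V=1.33V), C2(4μF, Q=6μC, V=1.50V), C3(2μF, Q=12μC, V=6.00V), C4(5μF, Q=3μC, V=0.60V), C5(2μF, Q=19μC, V=9.50V)
Op 1: GROUND 4: Q4=0; energy lost=0.900
Op 2: CLOSE 1-3: Q_total=20.00, C_total=8.00, V=2.50; Q1=15.00, Q3=5.00; dissipated=16.333
Total dissipated: 17.233 μJ

Answer: 17.23 μJ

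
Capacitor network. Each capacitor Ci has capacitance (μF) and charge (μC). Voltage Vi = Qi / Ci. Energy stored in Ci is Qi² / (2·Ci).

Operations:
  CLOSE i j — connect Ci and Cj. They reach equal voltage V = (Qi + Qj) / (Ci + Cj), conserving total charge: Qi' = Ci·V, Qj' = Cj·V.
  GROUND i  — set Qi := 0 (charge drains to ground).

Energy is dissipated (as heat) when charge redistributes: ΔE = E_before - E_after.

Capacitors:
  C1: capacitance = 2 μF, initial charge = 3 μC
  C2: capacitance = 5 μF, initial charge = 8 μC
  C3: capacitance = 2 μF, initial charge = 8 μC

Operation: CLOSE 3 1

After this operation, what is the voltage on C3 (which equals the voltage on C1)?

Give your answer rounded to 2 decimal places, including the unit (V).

Answer: 2.75 V

Derivation:
Initial: C1(2μF, Q=3μC, V=1.50V), C2(5μF, Q=8μC, V=1.60V), C3(2μF, Q=8μC, V=4.00V)
Op 1: CLOSE 3-1: Q_total=11.00, C_total=4.00, V=2.75; Q3=5.50, Q1=5.50; dissipated=3.125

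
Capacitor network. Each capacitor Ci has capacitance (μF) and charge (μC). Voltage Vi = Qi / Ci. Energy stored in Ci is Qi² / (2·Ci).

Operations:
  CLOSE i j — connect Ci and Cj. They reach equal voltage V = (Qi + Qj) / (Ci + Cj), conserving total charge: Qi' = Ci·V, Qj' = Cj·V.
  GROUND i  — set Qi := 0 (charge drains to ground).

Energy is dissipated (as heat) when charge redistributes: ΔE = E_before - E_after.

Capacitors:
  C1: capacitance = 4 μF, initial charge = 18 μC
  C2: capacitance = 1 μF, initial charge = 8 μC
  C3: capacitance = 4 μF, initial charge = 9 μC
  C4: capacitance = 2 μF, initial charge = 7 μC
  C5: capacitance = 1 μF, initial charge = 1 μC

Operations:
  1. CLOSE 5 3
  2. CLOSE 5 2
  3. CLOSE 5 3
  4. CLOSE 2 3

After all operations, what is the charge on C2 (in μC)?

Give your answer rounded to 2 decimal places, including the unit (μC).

Initial: C1(4μF, Q=18μC, V=4.50V), C2(1μF, Q=8μC, V=8.00V), C3(4μF, Q=9μC, V=2.25V), C4(2μF, Q=7μC, V=3.50V), C5(1μF, Q=1μC, V=1.00V)
Op 1: CLOSE 5-3: Q_total=10.00, C_total=5.00, V=2.00; Q5=2.00, Q3=8.00; dissipated=0.625
Op 2: CLOSE 5-2: Q_total=10.00, C_total=2.00, V=5.00; Q5=5.00, Q2=5.00; dissipated=9.000
Op 3: CLOSE 5-3: Q_total=13.00, C_total=5.00, V=2.60; Q5=2.60, Q3=10.40; dissipated=3.600
Op 4: CLOSE 2-3: Q_total=15.40, C_total=5.00, V=3.08; Q2=3.08, Q3=12.32; dissipated=2.304
Final charges: Q1=18.00, Q2=3.08, Q3=12.32, Q4=7.00, Q5=2.60

Answer: 3.08 μC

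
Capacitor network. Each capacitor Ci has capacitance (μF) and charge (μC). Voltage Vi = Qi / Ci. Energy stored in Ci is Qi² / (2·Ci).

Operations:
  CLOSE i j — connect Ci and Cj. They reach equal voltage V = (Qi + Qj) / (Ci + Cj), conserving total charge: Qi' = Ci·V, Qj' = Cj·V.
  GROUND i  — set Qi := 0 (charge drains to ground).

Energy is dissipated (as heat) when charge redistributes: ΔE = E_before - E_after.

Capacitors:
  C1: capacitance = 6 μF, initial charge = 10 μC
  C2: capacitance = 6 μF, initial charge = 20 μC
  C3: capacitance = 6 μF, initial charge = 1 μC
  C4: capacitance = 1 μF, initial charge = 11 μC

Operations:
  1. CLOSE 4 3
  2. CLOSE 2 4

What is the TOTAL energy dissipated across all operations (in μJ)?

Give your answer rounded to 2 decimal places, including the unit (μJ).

Initial: C1(6μF, Q=10μC, V=1.67V), C2(6μF, Q=20μC, V=3.33V), C3(6μF, Q=1μC, V=0.17V), C4(1μF, Q=11μC, V=11.00V)
Op 1: CLOSE 4-3: Q_total=12.00, C_total=7.00, V=1.71; Q4=1.71, Q3=10.29; dissipated=50.298
Op 2: CLOSE 2-4: Q_total=21.71, C_total=7.00, V=3.10; Q2=18.61, Q4=3.10; dissipated=1.123
Total dissipated: 51.421 μJ

Answer: 51.42 μJ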